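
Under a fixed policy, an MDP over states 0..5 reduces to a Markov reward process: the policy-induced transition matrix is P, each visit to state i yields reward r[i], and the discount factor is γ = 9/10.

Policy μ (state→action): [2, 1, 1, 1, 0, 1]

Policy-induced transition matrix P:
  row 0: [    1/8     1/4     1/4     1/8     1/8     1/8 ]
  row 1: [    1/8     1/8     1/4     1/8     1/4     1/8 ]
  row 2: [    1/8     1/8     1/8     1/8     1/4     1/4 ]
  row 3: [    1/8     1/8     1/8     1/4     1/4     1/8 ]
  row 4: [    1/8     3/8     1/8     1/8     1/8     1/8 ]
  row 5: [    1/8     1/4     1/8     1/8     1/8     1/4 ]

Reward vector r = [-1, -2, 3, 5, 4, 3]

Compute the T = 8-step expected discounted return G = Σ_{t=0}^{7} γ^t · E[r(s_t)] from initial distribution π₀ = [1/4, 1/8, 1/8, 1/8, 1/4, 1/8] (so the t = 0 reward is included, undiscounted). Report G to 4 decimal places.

t=0: π = [0.2500, 0.1250, 0.1250, 0.1250, 0.2500, 0.1250], E[r] = 1.8750, γ^t·E[r] = 1.875000, running G = 1.875000
t=1: π = [0.1250, 0.2344, 0.1719, 0.1406, 0.1719, 0.1563], E[r] = 1.7813, γ^t·E[r] = 1.603125, running G = 3.478125
t=2: π = [0.1250, 0.2031, 0.1699, 0.1426, 0.1934, 0.1660], E[r] = 1.9629, γ^t·E[r] = 1.589941, running G = 5.068066
t=3: π = [0.1250, 0.2097, 0.1660, 0.1428, 0.1895, 0.1670], E[r] = 1.9265, γ^t·E[r] = 1.404428, running G = 6.472495
t=4: π = [0.1250, 0.2089, 0.1668, 0.1429, 0.1898, 0.1666], E[r] = 1.9312, γ^t·E[r] = 1.267069, running G = 7.739564
t=5: π = [0.1250, 0.2089, 0.1667, 0.1429, 0.1898, 0.1667], E[r] = 1.9310, γ^t·E[r] = 1.140232, running G = 8.879796
t=6: π = [0.1250, 0.2089, 0.1667, 0.1429, 0.1898, 0.1667], E[r] = 1.9310, γ^t·E[r] = 1.026186, running G = 9.905982
t=7: π = [0.1250, 0.2089, 0.1667, 0.1429, 0.1898, 0.1667], E[r] = 1.9310, γ^t·E[r] = 0.923574, running G = 10.829556

G = 10.8296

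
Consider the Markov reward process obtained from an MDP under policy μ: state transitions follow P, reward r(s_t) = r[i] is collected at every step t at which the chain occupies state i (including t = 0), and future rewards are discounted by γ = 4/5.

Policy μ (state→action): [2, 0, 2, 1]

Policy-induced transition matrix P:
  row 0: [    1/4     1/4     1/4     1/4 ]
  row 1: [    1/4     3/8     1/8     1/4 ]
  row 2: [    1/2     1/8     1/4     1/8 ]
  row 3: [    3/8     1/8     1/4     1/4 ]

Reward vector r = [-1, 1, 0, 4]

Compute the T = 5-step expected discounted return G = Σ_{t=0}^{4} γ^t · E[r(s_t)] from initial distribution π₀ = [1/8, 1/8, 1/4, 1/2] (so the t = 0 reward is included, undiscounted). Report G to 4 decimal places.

G = 3.7384

t=0: π = [0.1250, 0.1250, 0.2500, 0.5000], E[r] = 2.0000, γ^t·E[r] = 2.000000, running G = 2.000000
t=1: π = [0.3750, 0.1719, 0.2344, 0.2188], E[r] = 0.6719, γ^t·E[r] = 0.537500, running G = 2.537500
t=2: π = [0.3359, 0.2148, 0.2285, 0.2207], E[r] = 0.7617, γ^t·E[r] = 0.487500, running G = 3.025000
t=3: π = [0.3347, 0.2207, 0.2231, 0.2214], E[r] = 0.7717, γ^t·E[r] = 0.395125, running G = 3.420125
t=4: π = [0.3335, 0.2220, 0.2224, 0.2221], E[r] = 0.7770, γ^t·E[r] = 0.318250, running G = 3.738375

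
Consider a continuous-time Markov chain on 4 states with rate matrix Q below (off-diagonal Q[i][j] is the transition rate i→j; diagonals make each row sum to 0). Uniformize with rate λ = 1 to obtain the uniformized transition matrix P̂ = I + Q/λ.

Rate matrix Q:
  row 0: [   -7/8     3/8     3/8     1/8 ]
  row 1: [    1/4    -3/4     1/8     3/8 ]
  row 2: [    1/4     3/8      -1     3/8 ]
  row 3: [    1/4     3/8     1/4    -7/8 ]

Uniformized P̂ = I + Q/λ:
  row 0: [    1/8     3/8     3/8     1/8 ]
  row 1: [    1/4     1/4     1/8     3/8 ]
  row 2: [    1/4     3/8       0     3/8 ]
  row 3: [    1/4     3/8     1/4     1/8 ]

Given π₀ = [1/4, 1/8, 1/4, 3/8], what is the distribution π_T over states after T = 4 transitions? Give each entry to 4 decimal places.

π = [0.2222, 0.3333, 0.1883, 0.2562]

t=0: π = [0.2500, 0.1250, 0.2500, 0.3750]
t=1: π = [0.2188, 0.3594, 0.2031, 0.2188]
t=2: π = [0.2227, 0.3301, 0.1816, 0.2656]
t=3: π = [0.2222, 0.3337, 0.1912, 0.2529]
t=4: π = [0.2222, 0.3333, 0.1883, 0.2562]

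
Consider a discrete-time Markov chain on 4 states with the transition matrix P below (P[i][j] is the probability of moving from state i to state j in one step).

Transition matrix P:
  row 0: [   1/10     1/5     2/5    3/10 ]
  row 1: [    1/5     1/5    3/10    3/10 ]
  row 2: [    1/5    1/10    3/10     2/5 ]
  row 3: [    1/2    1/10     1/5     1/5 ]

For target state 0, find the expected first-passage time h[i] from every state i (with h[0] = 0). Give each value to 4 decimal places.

h = [0.0000, 3.4579, 3.3645, 2.5234]

First-step conditioning: h[0] = 0; for i ≠ 0, h[i] = 1 + Σ_k P[i][k]·h[k].
  h[1] = 1 + 1/5·h[1] + 3/10·h[2] + 3/10·h[3]
  h[2] = 1 + 1/10·h[1] + 3/10·h[2] + 2/5·h[3]
  h[3] = 1 + 1/10·h[1] + 1/5·h[2] + 1/5·h[3]
Solving the 3×3 linear system over states ≠ 0 gives exactly h = [0, 370/107, 360/107, 270/107] (h[0] = 0 is the target).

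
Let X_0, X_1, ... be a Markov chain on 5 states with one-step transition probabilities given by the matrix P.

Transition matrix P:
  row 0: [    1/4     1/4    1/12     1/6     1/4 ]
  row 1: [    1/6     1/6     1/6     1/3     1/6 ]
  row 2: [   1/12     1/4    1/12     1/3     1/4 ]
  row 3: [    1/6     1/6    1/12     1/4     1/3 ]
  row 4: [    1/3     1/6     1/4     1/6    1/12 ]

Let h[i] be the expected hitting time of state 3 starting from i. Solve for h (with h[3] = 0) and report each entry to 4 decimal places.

First-step conditioning: h[3] = 0; for i ≠ 3, h[i] = 1 + Σ_k P[i][k]·h[k].
  h[0] = 1 + 1/4·h[0] + 1/4·h[1] + 1/12·h[2] + 1/4·h[4]
  h[1] = 1 + 1/6·h[0] + 1/6·h[1] + 1/6·h[2] + 1/6·h[4]
  h[2] = 1 + 1/12·h[0] + 1/4·h[1] + 1/12·h[2] + 1/4·h[4]
  h[4] = 1 + 1/3·h[0] + 1/6·h[1] + 1/4·h[2] + 1/12·h[4]
Solving the 4×4 linear system over states ≠ 3 gives exactly h = [3258/733, 2718/733, 2715/733, 0, 3219/733] (h[3] = 0 is the target).

h = [4.4447, 3.7080, 3.7040, 0.0000, 4.3915]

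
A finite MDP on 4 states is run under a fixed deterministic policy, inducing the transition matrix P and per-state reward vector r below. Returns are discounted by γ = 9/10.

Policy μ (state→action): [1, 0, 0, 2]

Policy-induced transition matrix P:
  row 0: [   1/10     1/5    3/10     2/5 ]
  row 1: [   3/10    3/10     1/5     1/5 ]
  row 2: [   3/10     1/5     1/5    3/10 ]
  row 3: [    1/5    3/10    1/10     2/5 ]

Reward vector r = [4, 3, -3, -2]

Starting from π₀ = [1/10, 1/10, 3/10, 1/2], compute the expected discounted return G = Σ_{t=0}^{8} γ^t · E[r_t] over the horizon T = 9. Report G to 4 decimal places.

G = 1.1243

t=0: π = [0.1000, 0.1000, 0.3000, 0.5000], E[r] = -1.2000, γ^t·E[r] = -1.200000, running G = -1.200000
t=1: π = [0.2300, 0.2600, 0.1600, 0.3500], E[r] = 0.5200, γ^t·E[r] = 0.468000, running G = -0.732000
t=2: π = [0.2190, 0.2610, 0.1880, 0.3320], E[r] = 0.4310, γ^t·E[r] = 0.349110, running G = -0.382890
t=3: π = [0.2230, 0.2593, 0.1887, 0.3290], E[r] = 0.4458, γ^t·E[r] = 0.324988, running G = -0.057902
t=4: π = [0.2225, 0.2588, 0.1894, 0.3293], E[r] = 0.4398, γ^t·E[r] = 0.288520, running G = 0.230618
t=5: π = [0.2226, 0.2588, 0.1893, 0.3293], E[r] = 0.4402, γ^t·E[r] = 0.259913, running G = 0.490531
t=6: π = [0.2226, 0.2588, 0.1893, 0.3293], E[r] = 0.4401, γ^t·E[r] = 0.233866, running G = 0.724397
t=7: π = [0.2226, 0.2588, 0.1893, 0.3293], E[r] = 0.4401, γ^t·E[r] = 0.210490, running G = 0.934887
t=8: π = [0.2226, 0.2588, 0.1893, 0.3293], E[r] = 0.4401, γ^t·E[r] = 0.189440, running G = 1.124327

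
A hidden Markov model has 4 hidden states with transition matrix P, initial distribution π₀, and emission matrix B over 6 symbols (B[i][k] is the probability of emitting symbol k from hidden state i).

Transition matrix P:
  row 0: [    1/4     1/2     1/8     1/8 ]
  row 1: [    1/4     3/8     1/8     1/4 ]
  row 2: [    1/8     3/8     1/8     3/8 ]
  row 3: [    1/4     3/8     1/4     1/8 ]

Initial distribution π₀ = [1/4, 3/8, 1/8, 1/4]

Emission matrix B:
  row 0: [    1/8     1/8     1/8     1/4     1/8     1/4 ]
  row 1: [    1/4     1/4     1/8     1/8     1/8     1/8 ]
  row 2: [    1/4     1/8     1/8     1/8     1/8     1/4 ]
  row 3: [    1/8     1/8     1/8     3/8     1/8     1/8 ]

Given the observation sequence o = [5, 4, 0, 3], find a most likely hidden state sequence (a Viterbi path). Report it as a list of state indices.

path = [0, 1, 1, 3]

t=0: δ = [6.250e-02, 4.688e-02, 3.125e-02, 3.125e-02]  (obs o_0=5)
t=1: δ = [1.953e-03, 3.906e-03, 9.766e-04, 1.465e-03]  ψ = [0, 0, 0, 1]  (obs o_1=4)
t=2: δ = [1.221e-04, 3.662e-04, 1.221e-04, 1.221e-04]  ψ = [1, 1, 1, 1]  (obs o_2=0)
t=3: δ = [2.289e-05, 1.717e-05, 5.722e-06, 3.433e-05]  ψ = [1, 1, 1, 1]  (obs o_3=3)
backtrack: best end state = 3; path = [0, 1, 1, 3]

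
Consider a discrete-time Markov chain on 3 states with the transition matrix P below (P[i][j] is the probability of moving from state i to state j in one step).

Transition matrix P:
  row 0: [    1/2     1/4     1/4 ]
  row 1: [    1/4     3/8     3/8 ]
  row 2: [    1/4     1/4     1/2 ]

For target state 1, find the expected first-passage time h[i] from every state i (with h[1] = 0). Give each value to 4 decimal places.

First-step conditioning: h[1] = 0; for i ≠ 1, h[i] = 1 + Σ_k P[i][k]·h[k].
  h[0] = 1 + 1/2·h[0] + 1/4·h[2]
  h[2] = 1 + 1/4·h[0] + 1/2·h[2]
Solving the 2×2 linear system over states ≠ 1 gives exactly h = [4, 0, 4] (h[1] = 0 is the target).

h = [4.0000, 0.0000, 4.0000]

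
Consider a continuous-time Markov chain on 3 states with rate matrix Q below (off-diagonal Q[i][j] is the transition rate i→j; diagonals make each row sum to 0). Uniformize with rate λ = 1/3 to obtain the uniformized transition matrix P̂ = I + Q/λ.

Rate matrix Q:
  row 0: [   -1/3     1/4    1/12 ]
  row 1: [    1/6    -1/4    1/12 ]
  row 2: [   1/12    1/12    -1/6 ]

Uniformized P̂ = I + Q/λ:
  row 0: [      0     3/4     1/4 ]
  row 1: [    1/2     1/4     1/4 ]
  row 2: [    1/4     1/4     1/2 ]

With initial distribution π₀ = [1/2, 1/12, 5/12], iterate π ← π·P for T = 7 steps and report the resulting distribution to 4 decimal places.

t=0: π = [0.5000, 0.0833, 0.4167]
t=1: π = [0.1458, 0.5000, 0.3542]
t=2: π = [0.3385, 0.3229, 0.3385]
t=3: π = [0.2461, 0.4193, 0.3346]
t=4: π = [0.2933, 0.3730, 0.3337]
t=5: π = [0.2699, 0.3966, 0.3334]
t=6: π = [0.2817, 0.3850, 0.3334]
t=7: π = [0.2758, 0.3908, 0.3333]

π = [0.2758, 0.3908, 0.3333]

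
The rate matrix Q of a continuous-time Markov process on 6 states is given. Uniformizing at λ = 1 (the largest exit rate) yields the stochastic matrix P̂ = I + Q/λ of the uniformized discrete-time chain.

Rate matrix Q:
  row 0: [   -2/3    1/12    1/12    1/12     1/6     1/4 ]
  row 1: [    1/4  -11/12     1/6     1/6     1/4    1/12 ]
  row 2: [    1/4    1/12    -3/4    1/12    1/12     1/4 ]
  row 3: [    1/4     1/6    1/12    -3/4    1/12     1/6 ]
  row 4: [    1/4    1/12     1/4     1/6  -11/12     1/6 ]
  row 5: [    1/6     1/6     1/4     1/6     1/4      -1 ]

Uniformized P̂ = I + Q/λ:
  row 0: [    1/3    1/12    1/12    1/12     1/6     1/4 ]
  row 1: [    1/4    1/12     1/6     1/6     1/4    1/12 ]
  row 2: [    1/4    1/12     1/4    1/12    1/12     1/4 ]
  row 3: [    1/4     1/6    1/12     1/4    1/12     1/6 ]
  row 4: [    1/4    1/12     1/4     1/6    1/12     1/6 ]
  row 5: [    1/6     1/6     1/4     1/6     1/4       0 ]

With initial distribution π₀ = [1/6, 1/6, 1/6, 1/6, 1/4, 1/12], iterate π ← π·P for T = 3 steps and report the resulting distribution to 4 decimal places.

π = [0.2576, 0.1091, 0.1741, 0.1427, 0.1509, 0.1656]

t=0: π = [0.1667, 0.1667, 0.1667, 0.1667, 0.2500, 0.0833]
t=1: π = [0.2569, 0.1042, 0.1806, 0.1528, 0.1389, 0.1667]
t=2: π = [0.2575, 0.1100, 0.1730, 0.1429, 0.1499, 0.1667]
t=3: π = [0.2576, 0.1091, 0.1741, 0.1427, 0.1509, 0.1656]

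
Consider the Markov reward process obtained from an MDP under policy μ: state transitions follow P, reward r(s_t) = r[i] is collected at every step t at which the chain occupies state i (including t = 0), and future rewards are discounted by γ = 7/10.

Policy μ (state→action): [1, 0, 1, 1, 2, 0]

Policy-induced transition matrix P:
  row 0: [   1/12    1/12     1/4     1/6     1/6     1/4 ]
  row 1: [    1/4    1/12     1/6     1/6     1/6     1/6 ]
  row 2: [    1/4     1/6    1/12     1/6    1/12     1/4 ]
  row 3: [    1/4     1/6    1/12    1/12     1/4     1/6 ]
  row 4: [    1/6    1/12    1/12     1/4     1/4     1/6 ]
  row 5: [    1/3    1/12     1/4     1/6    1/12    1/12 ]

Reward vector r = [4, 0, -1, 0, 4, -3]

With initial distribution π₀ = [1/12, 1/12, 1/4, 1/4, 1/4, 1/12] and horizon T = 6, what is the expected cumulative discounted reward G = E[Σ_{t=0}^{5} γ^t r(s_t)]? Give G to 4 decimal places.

t=0: π = [0.0833, 0.0833, 0.2500, 0.2500, 0.2500, 0.0833], E[r] = 0.8333, γ^t·E[r] = 0.833333, running G = 0.833333
t=1: π = [0.2222, 0.1250, 0.1181, 0.1667, 0.1806, 0.1875], E[r] = 0.9306, γ^t·E[r] = 0.651389, running G = 1.484722
t=2: π = [0.2135, 0.1071, 0.1620, 0.1678, 0.1701, 0.1794], E[r] = 0.8345, γ^t·E[r] = 0.408900, running G = 1.893623
t=3: π = [0.2152, 0.1108, 0.1577, 0.1669, 0.1664, 0.1830], E[r] = 0.8194, γ^t·E[r] = 0.281069, running G = 2.174692
t=4: π = [0.2155, 0.1104, 0.1589, 0.1666, 0.1660, 0.1825], E[r] = 0.8198, γ^t·E[r] = 0.196843, running G = 2.371535
t=5: π = [0.2155, 0.1105, 0.1589, 0.1666, 0.1659, 0.1827], E[r] = 0.8187, γ^t·E[r] = 0.137597, running G = 2.509132

G = 2.5091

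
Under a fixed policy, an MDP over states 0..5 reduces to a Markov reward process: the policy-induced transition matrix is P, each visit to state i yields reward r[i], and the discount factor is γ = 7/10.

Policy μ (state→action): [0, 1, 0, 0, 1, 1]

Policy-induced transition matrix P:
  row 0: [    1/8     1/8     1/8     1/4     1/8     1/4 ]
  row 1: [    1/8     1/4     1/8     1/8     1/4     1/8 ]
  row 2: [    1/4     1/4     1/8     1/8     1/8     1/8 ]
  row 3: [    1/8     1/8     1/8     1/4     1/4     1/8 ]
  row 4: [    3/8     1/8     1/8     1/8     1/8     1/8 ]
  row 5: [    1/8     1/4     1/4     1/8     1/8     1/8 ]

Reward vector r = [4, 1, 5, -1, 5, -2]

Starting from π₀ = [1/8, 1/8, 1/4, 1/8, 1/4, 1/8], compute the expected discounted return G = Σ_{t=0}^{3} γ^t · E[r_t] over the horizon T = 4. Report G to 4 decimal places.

G = 5.8951

t=0: π = [0.1250, 0.1250, 0.2500, 0.1250, 0.2500, 0.1250], E[r] = 2.7500, γ^t·E[r] = 2.750000, running G = 2.750000
t=1: π = [0.2188, 0.1875, 0.1406, 0.1563, 0.1563, 0.1406], E[r] = 2.1094, γ^t·E[r] = 1.476563, running G = 4.226563
t=2: π = [0.1816, 0.1836, 0.1426, 0.1719, 0.1680, 0.1523], E[r] = 1.9863, γ^t·E[r] = 0.973301, running G = 5.199863
t=3: π = [0.1848, 0.1848, 0.1440, 0.1692, 0.1694, 0.1477], E[r] = 2.0269, γ^t·E[r] = 0.695211, running G = 5.895075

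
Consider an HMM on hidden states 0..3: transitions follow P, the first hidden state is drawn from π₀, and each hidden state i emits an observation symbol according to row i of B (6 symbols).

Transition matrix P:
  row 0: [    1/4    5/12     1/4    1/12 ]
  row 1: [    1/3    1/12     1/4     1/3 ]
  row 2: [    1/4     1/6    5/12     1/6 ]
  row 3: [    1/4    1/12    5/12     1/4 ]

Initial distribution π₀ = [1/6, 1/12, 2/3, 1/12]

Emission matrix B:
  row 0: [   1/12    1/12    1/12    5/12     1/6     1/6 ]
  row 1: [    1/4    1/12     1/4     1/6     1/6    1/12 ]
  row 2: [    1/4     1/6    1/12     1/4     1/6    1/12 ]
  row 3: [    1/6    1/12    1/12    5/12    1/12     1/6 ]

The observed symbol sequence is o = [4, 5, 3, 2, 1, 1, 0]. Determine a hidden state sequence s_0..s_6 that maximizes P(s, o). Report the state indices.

path = [2, 0, 0, 1, 2, 2, 2]

t=0: δ = [2.778e-02, 1.389e-02, 1.111e-01, 6.944e-03]  (obs o_0=4)
t=1: δ = [4.630e-03, 1.543e-03, 3.858e-03, 3.086e-03]  ψ = [2, 2, 2, 2]  (obs o_1=5)
t=2: δ = [4.823e-04, 3.215e-04, 4.019e-04, 3.215e-04]  ψ = [0, 0, 2, 3]  (obs o_2=3)
t=3: δ = [1.005e-05, 5.023e-05, 1.395e-05, 8.931e-06]  ψ = [0, 0, 2, 1]  (obs o_3=2)
t=4: δ = [1.395e-06, 3.489e-07, 2.093e-06, 1.395e-06]  ψ = [1, 0, 1, 1]  (obs o_4=1)
t=5: δ = [4.361e-08, 4.845e-08, 1.454e-07, 2.907e-08]  ψ = [2, 0, 2, 2]  (obs o_5=1)
t=6: δ = [3.028e-09, 6.056e-09, 1.514e-08, 4.038e-09]  ψ = [2, 2, 2, 2]  (obs o_6=0)
backtrack: best end state = 2; path = [2, 0, 0, 1, 2, 2, 2]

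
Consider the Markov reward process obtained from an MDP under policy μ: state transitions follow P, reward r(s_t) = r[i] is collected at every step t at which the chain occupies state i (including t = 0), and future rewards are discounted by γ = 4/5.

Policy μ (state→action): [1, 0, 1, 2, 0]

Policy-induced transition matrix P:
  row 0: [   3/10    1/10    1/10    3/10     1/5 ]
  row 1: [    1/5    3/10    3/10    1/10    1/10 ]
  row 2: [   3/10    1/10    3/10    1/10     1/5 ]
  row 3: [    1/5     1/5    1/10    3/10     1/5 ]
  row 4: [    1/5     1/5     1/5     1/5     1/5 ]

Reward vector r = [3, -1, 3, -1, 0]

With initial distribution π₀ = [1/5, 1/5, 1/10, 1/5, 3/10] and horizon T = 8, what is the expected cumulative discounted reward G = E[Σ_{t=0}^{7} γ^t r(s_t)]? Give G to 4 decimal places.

t=0: π = [0.2000, 0.2000, 0.1000, 0.2000, 0.3000], E[r] = 0.5000, γ^t·E[r] = 0.500000, running G = 0.500000
t=1: π = [0.2300, 0.1900, 0.1900, 0.2100, 0.1800], E[r] = 0.8600, γ^t·E[r] = 0.688000, running G = 1.188000
t=2: π = [0.2420, 0.1770, 0.1940, 0.2060, 0.1810], E[r] = 0.9250, γ^t·E[r] = 0.592000, running G = 1.780000
t=3: π = [0.2436, 0.1741, 0.1923, 0.2077, 0.1823], E[r] = 0.9259, γ^t·E[r] = 0.474061, running G = 2.254061
t=4: π = [0.2436, 0.1738, 0.1915, 0.2085, 0.1826], E[r] = 0.9230, γ^t·E[r] = 0.378057, running G = 2.632118
t=5: π = [0.2435, 0.1739, 0.1913, 0.2087, 0.1826], E[r] = 0.9220, γ^t·E[r] = 0.302107, running G = 2.934225
t=6: π = [0.2435, 0.1739, 0.1913, 0.2087, 0.1826], E[r] = 0.9218, γ^t·E[r] = 0.241632, running G = 3.175856
t=7: π = [0.2435, 0.1739, 0.1913, 0.2087, 0.1826], E[r] = 0.9217, γ^t·E[r] = 0.193301, running G = 3.369158

G = 3.3692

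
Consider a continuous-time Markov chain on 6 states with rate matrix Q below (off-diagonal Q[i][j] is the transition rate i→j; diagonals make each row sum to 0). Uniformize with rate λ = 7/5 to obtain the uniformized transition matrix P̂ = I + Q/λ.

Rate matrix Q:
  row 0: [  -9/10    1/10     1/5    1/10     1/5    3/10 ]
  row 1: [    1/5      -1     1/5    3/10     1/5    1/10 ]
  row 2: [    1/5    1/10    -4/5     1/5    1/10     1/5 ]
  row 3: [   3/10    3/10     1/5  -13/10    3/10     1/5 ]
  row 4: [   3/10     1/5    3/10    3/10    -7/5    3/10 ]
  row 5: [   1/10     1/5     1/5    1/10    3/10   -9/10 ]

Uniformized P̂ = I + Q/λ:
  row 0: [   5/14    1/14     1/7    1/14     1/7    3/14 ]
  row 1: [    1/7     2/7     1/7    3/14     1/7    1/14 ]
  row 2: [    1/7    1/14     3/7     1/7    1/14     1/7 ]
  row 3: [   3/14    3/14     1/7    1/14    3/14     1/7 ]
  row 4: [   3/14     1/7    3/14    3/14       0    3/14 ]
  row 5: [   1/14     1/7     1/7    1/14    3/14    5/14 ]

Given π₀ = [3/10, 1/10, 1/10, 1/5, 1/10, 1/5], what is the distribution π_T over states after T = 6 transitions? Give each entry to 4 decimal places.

π = [0.1873, 0.1438, 0.2131, 0.1260, 0.1319, 0.1978]

t=0: π = [0.3000, 0.1000, 0.1000, 0.2000, 0.1000, 0.2000]
t=1: π = [0.2143, 0.1429, 0.1786, 0.1071, 0.1500, 0.2071]
t=2: π = [0.1923, 0.1429, 0.2046, 0.1260, 0.1311, 0.2031]
t=3: π = [0.1879, 0.1439, 0.2107, 0.1252, 0.1330, 0.1993]
t=4: π = [0.1873, 0.1439, 0.2126, 0.1260, 0.1320, 0.1982]
t=5: π = [0.1873, 0.1439, 0.2130, 0.1260, 0.1320, 0.1979]
t=6: π = [0.1873, 0.1438, 0.2131, 0.1260, 0.1319, 0.1978]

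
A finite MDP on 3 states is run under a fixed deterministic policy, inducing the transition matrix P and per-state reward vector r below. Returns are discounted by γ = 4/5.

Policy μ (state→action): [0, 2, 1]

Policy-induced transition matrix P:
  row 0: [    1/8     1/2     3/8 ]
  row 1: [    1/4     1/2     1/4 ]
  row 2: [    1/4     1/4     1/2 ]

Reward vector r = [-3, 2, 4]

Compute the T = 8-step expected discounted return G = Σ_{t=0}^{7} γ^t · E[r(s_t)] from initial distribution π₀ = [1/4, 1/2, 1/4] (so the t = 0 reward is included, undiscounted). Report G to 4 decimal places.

G = 6.3602

t=0: π = [0.2500, 0.5000, 0.2500], E[r] = 1.2500, γ^t·E[r] = 1.250000, running G = 1.250000
t=1: π = [0.2188, 0.4375, 0.3438], E[r] = 1.5938, γ^t·E[r] = 1.275000, running G = 2.525000
t=2: π = [0.2227, 0.4141, 0.3633], E[r] = 1.6133, γ^t·E[r] = 1.032500, running G = 3.557500
t=3: π = [0.2222, 0.4092, 0.3687], E[r] = 1.6265, γ^t·E[r] = 0.832750, running G = 4.390250
t=4: π = [0.2222, 0.4078, 0.3699], E[r] = 1.6287, γ^t·E[r] = 0.667125, running G = 5.057375
t=5: π = [0.2222, 0.4075, 0.3703], E[r] = 1.6294, γ^t·E[r] = 0.533928, running G = 5.591303
t=6: π = [0.2222, 0.4074, 0.3703], E[r] = 1.6296, γ^t·E[r] = 0.427183, running G = 6.018486
t=7: π = [0.2222, 0.4074, 0.3704], E[r] = 1.6296, γ^t·E[r] = 0.341755, running G = 6.360241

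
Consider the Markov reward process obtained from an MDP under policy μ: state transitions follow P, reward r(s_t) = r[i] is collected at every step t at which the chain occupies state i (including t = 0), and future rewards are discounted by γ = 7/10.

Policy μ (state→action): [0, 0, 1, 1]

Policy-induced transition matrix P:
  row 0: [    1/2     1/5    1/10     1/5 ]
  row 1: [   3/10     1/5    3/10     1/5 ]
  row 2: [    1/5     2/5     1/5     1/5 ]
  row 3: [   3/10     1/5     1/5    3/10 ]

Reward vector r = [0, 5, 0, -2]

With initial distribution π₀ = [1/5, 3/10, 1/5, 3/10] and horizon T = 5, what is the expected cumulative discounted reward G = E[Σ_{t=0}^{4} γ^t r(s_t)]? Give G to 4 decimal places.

G = 2.2277

t=0: π = [0.2000, 0.3000, 0.2000, 0.3000], E[r] = 0.9000, γ^t·E[r] = 0.900000, running G = 0.900000
t=1: π = [0.3200, 0.2400, 0.2100, 0.2300], E[r] = 0.7400, γ^t·E[r] = 0.518000, running G = 1.418000
t=2: π = [0.3430, 0.2420, 0.1920, 0.2230], E[r] = 0.7640, γ^t·E[r] = 0.374360, running G = 1.792360
t=3: π = [0.3494, 0.2384, 0.1899, 0.2223], E[r] = 0.7474, γ^t·E[r] = 0.256358, running G = 2.048718
t=4: π = [0.3509, 0.2380, 0.1889, 0.2222], E[r] = 0.7454, γ^t·E[r] = 0.178980, running G = 2.227698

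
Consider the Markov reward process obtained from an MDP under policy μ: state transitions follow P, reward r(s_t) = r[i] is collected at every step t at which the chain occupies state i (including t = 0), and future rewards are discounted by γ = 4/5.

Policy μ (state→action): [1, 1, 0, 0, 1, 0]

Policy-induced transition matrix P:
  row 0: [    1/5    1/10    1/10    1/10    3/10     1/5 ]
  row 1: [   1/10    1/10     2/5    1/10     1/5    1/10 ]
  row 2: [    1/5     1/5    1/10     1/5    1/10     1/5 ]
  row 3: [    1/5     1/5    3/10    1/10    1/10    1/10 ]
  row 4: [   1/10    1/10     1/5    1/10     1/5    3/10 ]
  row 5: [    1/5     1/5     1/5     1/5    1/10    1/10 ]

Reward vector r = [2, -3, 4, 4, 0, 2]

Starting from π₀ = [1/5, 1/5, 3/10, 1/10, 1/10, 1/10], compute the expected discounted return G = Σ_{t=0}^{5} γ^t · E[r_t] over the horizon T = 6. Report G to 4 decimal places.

G = 5.8960

t=0: π = [0.2000, 0.2000, 0.3000, 0.1000, 0.1000, 0.1000], E[r] = 1.6000, γ^t·E[r] = 1.600000, running G = 1.600000
t=1: π = [0.1700, 0.1500, 0.2000, 0.1400, 0.1700, 0.1700], E[r] = 1.5900, γ^t·E[r] = 1.272000, running G = 2.872000
t=2: π = [0.1680, 0.1510, 0.2070, 0.1370, 0.1660, 0.1710], E[r] = 1.6010, γ^t·E[r] = 1.024640, running G = 3.896640
t=3: π = [0.1683, 0.1515, 0.2064, 0.1378, 0.1653, 0.1707], E[r] = 1.6003, γ^t·E[r] = 0.819354, running G = 4.715994
t=4: π = [0.1683, 0.1515, 0.2066, 0.1377, 0.1653, 0.1705], E[r] = 1.6005, γ^t·E[r] = 0.655569, running G = 5.371562
t=5: π = [0.1683, 0.1515, 0.2066, 0.1377, 0.1653, 0.1706], E[r] = 1.6005, γ^t·E[r] = 0.524439, running G = 5.896002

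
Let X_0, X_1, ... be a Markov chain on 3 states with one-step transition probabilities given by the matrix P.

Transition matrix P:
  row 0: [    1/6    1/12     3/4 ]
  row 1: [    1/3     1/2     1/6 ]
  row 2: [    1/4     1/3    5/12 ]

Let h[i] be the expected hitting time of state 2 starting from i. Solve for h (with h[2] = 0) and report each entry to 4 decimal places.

First-step conditioning: h[2] = 0; for i ≠ 2, h[i] = 1 + Σ_k P[i][k]·h[k].
  h[0] = 1 + 1/6·h[0] + 1/12·h[1]
  h[1] = 1 + 1/3·h[0] + 1/2·h[1]
Solving the 2×2 linear system over states ≠ 2 gives exactly h = [3/2, 3, 0] (h[2] = 0 is the target).

h = [1.5000, 3.0000, 0.0000]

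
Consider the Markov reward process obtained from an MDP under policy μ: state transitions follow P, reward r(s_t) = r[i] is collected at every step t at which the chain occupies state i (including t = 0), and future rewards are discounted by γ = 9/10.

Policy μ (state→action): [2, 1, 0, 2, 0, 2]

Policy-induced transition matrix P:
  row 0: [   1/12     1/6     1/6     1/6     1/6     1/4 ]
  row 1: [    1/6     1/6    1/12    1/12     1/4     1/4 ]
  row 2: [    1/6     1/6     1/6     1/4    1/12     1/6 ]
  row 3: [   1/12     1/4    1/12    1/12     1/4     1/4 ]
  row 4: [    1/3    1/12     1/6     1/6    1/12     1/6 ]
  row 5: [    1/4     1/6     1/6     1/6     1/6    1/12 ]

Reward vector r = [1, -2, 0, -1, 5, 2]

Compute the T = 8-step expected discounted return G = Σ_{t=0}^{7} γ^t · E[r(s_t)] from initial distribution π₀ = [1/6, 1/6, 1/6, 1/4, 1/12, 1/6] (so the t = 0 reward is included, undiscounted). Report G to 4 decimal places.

t=0: π = [0.1667, 0.1667, 0.1667, 0.2500, 0.0833, 0.1667], E[r] = 0.3333, γ^t·E[r] = 0.333333, running G = 0.333333
t=1: π = [0.1597, 0.1806, 0.1319, 0.1458, 0.1806, 0.2014], E[r] = 0.9583, γ^t·E[r] = 0.862500, running G = 1.195833
t=2: π = [0.1881, 0.1638, 0.1395, 0.1505, 0.1678, 0.1904], E[r] = 0.9300, γ^t·E[r] = 0.753281, running G = 1.949115
t=3: π = [0.1823, 0.1652, 0.1405, 0.1521, 0.1672, 0.1927], E[r] = 0.9213, γ^t·E[r] = 0.671625, running G = 2.620740
t=4: π = [0.1827, 0.1654, 0.1402, 0.1519, 0.1675, 0.1922], E[r] = 0.9218, γ^t·E[r] = 0.604803, running G = 3.225542
t=5: π = [0.1827, 0.1654, 0.1402, 0.1519, 0.1675, 0.1923], E[r] = 0.9220, γ^t·E[r] = 0.544460, running G = 3.770002
t=6: π = [0.1827, 0.1654, 0.1402, 0.1519, 0.1675, 0.1923], E[r] = 0.9220, γ^t·E[r] = 0.489993, running G = 4.259995
t=7: π = [0.1827, 0.1654, 0.1402, 0.1519, 0.1675, 0.1923], E[r] = 0.9220, γ^t·E[r] = 0.440994, running G = 4.700989

G = 4.7010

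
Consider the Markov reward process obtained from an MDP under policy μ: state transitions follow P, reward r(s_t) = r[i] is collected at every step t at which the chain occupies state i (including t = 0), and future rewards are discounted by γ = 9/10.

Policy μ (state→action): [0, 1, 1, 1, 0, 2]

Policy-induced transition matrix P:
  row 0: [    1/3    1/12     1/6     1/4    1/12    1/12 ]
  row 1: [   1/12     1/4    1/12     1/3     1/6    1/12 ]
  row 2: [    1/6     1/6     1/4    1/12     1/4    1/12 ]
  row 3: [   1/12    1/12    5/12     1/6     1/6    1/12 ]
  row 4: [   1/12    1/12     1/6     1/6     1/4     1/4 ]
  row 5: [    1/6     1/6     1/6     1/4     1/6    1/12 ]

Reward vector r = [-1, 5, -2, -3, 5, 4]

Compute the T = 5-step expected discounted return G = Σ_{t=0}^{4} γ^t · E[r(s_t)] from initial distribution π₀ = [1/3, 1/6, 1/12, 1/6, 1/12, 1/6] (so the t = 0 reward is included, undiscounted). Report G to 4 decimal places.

G = 3.2733

t=0: π = [0.3333, 0.1667, 0.0833, 0.1667, 0.0833, 0.1667], E[r] = 0.9167, γ^t·E[r] = 0.916667, running G = 0.916667
t=1: π = [0.1875, 0.1319, 0.2014, 0.2292, 0.1528, 0.0972], E[r] = 0.5347, γ^t·E[r] = 0.481250, running G = 1.397917
t=2: π = [0.1551, 0.1302, 0.2297, 0.1956, 0.1806, 0.1088], E[r] = 0.7876, γ^t·E[r] = 0.637969, running G = 2.035885
t=3: π = [0.1503, 0.1332, 0.2239, 0.1912, 0.1879, 0.1134], E[r] = 0.8879, γ^t·E[r] = 0.647297, running G = 2.683182
t=4: π = [0.1490, 0.1336, 0.2220, 0.1922, 0.1885, 0.1147], E[r] = 0.8995, γ^t·E[r] = 0.590156, running G = 3.273338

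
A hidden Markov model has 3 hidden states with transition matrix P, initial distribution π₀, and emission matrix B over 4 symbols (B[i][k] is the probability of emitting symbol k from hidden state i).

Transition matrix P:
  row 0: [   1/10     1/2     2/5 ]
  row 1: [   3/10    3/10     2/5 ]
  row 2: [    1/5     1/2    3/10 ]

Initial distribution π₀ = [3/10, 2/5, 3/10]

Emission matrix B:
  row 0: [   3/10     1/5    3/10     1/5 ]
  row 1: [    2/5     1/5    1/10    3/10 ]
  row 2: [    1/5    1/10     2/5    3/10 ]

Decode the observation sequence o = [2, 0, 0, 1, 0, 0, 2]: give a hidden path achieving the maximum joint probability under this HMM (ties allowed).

t=0: δ = [9.000e-02, 4.000e-02, 1.200e-01]  (obs o_0=2)
t=1: δ = [7.200e-03, 2.400e-02, 7.200e-03]  ψ = [2, 2, 0]  (obs o_1=0)
t=2: δ = [2.160e-03, 2.880e-03, 1.920e-03]  ψ = [1, 1, 1]  (obs o_2=0)
t=3: δ = [1.728e-04, 2.160e-04, 1.152e-04]  ψ = [1, 0, 1]  (obs o_3=1)
t=4: δ = [1.944e-05, 3.456e-05, 1.728e-05]  ψ = [1, 0, 1]  (obs o_4=0)
t=5: δ = [3.110e-06, 4.147e-06, 2.765e-06]  ψ = [1, 1, 1]  (obs o_5=0)
t=6: δ = [3.732e-07, 1.555e-07, 6.636e-07]  ψ = [1, 0, 1]  (obs o_6=2)
backtrack: best end state = 2; path = [2, 1, 1, 0, 1, 1, 2]

path = [2, 1, 1, 0, 1, 1, 2]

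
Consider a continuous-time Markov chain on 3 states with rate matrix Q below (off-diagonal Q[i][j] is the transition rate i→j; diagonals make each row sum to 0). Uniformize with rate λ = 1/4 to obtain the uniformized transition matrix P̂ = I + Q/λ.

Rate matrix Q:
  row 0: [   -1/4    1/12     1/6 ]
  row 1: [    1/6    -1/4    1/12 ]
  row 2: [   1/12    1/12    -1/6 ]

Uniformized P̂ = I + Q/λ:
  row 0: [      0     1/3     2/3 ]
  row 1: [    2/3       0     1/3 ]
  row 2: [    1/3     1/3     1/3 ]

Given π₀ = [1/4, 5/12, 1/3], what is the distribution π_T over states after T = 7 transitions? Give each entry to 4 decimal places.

π = [0.3131, 0.2499, 0.4370]

t=0: π = [0.2500, 0.4167, 0.3333]
t=1: π = [0.3889, 0.1944, 0.4167]
t=2: π = [0.2685, 0.2685, 0.4630]
t=3: π = [0.3333, 0.2438, 0.4228]
t=4: π = [0.3035, 0.2521, 0.4444]
t=5: π = [0.3162, 0.2493, 0.4345]
t=6: π = [0.3110, 0.2502, 0.4387]
t=7: π = [0.3131, 0.2499, 0.4370]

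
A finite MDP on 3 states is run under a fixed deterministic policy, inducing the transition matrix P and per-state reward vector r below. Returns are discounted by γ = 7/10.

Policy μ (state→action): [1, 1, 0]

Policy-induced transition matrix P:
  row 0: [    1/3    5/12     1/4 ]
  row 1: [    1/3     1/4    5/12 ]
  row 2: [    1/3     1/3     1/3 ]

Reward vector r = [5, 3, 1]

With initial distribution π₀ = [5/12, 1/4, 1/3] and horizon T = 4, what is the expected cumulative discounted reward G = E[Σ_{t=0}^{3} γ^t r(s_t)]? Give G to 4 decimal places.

t=0: π = [0.4167, 0.2500, 0.3333], E[r] = 3.1667, γ^t·E[r] = 3.166667, running G = 3.166667
t=1: π = [0.3333, 0.3472, 0.3194], E[r] = 3.0278, γ^t·E[r] = 2.119444, running G = 5.286111
t=2: π = [0.3333, 0.3322, 0.3345], E[r] = 2.9977, γ^t·E[r] = 1.468866, running G = 6.754977
t=3: π = [0.3333, 0.3334, 0.3332], E[r] = 3.0002, γ^t·E[r] = 1.029066, running G = 7.784043

G = 7.7840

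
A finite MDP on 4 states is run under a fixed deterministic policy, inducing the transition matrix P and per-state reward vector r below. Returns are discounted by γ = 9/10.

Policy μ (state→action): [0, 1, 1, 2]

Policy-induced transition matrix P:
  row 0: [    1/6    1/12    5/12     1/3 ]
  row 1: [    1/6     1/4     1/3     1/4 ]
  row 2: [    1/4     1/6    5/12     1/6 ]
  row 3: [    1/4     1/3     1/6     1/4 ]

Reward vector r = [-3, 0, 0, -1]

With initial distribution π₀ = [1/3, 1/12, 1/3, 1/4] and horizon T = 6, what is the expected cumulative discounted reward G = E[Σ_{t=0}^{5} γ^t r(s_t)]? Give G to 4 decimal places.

t=0: π = [0.3333, 0.0833, 0.3333, 0.2500], E[r] = -1.2500, γ^t·E[r] = -1.250000, running G = -1.250000
t=1: π = [0.2153, 0.1875, 0.3472, 0.2500], E[r] = -0.8958, γ^t·E[r] = -0.806250, running G = -2.056250
t=2: π = [0.2164, 0.2060, 0.3385, 0.2390], E[r] = -0.8883, γ^t·E[r] = -0.719531, running G = -2.775781
t=3: π = [0.2148, 0.2056, 0.3397, 0.2398], E[r] = -0.8842, γ^t·E[r] = -0.644590, running G = -3.420371
t=4: π = [0.2150, 0.2059, 0.3396, 0.2396], E[r] = -0.8845, γ^t·E[r] = -0.580308, running G = -4.000679
t=5: π = [0.2149, 0.2058, 0.3396, 0.2396], E[r] = -0.8844, γ^t·E[r] = -0.522233, running G = -4.522912

G = -4.5229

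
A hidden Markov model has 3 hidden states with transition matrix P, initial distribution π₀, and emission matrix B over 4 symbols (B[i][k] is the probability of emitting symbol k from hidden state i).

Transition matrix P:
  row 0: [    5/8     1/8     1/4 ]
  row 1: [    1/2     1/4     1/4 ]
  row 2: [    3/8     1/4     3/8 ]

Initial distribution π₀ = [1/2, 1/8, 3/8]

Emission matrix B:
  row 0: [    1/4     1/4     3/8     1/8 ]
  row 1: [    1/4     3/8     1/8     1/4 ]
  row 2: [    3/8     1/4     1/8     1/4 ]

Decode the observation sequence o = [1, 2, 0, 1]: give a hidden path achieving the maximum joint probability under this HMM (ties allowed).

t=0: δ = [1.250e-01, 4.688e-02, 9.375e-02]  (obs o_0=1)
t=1: δ = [2.930e-02, 2.930e-03, 4.395e-03]  ψ = [0, 2, 2]  (obs o_1=2)
t=2: δ = [4.578e-03, 9.155e-04, 2.747e-03]  ψ = [0, 0, 0]  (obs o_2=0)
t=3: δ = [7.153e-04, 2.575e-04, 2.861e-04]  ψ = [0, 2, 0]  (obs o_3=1)
backtrack: best end state = 0; path = [0, 0, 0, 0]

path = [0, 0, 0, 0]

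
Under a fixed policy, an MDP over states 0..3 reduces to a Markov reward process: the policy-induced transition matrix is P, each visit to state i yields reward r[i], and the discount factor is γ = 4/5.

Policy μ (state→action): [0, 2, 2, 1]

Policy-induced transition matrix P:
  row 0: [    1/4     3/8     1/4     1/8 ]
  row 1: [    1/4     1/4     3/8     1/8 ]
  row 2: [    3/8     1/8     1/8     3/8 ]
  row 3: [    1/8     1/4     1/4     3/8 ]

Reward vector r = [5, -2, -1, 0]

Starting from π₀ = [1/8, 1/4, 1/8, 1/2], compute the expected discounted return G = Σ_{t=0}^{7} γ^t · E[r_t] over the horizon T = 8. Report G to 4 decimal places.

t=0: π = [0.1250, 0.2500, 0.1250, 0.5000], E[r] = 0.0000, γ^t·E[r] = 0.000000, running G = 0.000000
t=1: π = [0.2031, 0.2500, 0.2656, 0.2813], E[r] = 0.2500, γ^t·E[r] = 0.200000, running G = 0.200000
t=2: π = [0.2480, 0.2422, 0.2480, 0.2617], E[r] = 0.5078, γ^t·E[r] = 0.325000, running G = 0.525000
t=3: π = [0.2483, 0.2500, 0.2493, 0.2524], E[r] = 0.4922, γ^t·E[r] = 0.252000, running G = 0.777000
t=4: π = [0.2496, 0.2499, 0.2501, 0.2504], E[r] = 0.4982, γ^t·E[r] = 0.204050, running G = 0.981050
t=5: π = [0.2500, 0.2499, 0.2500, 0.2501], E[r] = 0.4999, γ^t·E[r] = 0.163820, running G = 1.144870
t=6: π = [0.2500, 0.2500, 0.2500, 0.2500], E[r] = 0.4999, γ^t·E[r] = 0.131049, running G = 1.275919
t=7: π = [0.2500, 0.2500, 0.2500, 0.2500], E[r] = 0.5000, γ^t·E[r] = 0.104854, running G = 1.380773

G = 1.3808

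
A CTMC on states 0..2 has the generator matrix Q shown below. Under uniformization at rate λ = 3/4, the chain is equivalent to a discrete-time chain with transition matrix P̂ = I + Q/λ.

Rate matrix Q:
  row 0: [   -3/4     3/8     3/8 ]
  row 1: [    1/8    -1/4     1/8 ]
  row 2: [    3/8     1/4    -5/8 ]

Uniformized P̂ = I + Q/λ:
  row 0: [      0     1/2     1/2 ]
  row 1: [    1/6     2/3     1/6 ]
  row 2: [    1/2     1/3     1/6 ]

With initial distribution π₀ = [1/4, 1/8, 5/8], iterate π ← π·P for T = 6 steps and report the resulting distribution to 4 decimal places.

t=0: π = [0.2500, 0.1250, 0.6250]
t=1: π = [0.3333, 0.4167, 0.2500]
t=2: π = [0.1944, 0.5278, 0.2778]
t=3: π = [0.2269, 0.5417, 0.2315]
t=4: π = [0.2060, 0.5517, 0.2423]
t=5: π = [0.2131, 0.5516, 0.2353]
t=6: π = [0.2096, 0.5527, 0.2377]

π = [0.2096, 0.5527, 0.2377]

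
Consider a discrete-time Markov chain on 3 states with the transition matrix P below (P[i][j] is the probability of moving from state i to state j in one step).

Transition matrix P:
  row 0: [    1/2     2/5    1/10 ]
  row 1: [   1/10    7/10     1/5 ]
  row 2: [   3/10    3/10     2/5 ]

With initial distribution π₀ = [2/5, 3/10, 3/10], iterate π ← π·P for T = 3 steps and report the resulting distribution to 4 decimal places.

π = [0.2512, 0.5336, 0.2152]

t=0: π = [0.4000, 0.3000, 0.3000]
t=1: π = [0.3200, 0.4600, 0.2200]
t=2: π = [0.2720, 0.5160, 0.2120]
t=3: π = [0.2512, 0.5336, 0.2152]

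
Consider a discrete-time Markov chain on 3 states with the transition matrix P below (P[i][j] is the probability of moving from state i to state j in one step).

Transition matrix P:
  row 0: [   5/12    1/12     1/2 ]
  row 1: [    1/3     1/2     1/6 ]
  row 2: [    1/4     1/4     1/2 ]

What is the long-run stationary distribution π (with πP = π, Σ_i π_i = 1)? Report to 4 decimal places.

π = [0.3261, 0.2609, 0.4130]

Balance equations π_j = Σ_i π_i·P[i][j]:
  π_0 = 5/12·π_0 + 1/3·π_1 + 1/4·π_2
  π_1 = 1/12·π_0 + 1/2·π_1 + 1/4·π_2
  normalize: π_0 + π_1 + π_2 = 1
Solving the linear system gives exactly π = [15/46, 6/23, 19/46].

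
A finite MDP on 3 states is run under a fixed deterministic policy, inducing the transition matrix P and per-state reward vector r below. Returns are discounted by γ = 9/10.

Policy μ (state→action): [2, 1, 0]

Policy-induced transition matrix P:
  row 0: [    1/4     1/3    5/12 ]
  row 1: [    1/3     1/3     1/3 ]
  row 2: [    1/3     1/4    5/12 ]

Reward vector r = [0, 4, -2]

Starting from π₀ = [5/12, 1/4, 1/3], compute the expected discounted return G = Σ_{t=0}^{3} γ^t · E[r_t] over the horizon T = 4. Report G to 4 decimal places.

G = 1.3661

t=0: π = [0.4167, 0.2500, 0.3333], E[r] = 0.3333, γ^t·E[r] = 0.333333, running G = 0.333333
t=1: π = [0.2986, 0.3056, 0.3958], E[r] = 0.4306, γ^t·E[r] = 0.387500, running G = 0.720833
t=2: π = [0.3084, 0.3003, 0.3912], E[r] = 0.4190, γ^t·E[r] = 0.339375, running G = 1.060208
t=3: π = [0.3076, 0.3007, 0.3916], E[r] = 0.4197, γ^t·E[r] = 0.305930, running G = 1.366138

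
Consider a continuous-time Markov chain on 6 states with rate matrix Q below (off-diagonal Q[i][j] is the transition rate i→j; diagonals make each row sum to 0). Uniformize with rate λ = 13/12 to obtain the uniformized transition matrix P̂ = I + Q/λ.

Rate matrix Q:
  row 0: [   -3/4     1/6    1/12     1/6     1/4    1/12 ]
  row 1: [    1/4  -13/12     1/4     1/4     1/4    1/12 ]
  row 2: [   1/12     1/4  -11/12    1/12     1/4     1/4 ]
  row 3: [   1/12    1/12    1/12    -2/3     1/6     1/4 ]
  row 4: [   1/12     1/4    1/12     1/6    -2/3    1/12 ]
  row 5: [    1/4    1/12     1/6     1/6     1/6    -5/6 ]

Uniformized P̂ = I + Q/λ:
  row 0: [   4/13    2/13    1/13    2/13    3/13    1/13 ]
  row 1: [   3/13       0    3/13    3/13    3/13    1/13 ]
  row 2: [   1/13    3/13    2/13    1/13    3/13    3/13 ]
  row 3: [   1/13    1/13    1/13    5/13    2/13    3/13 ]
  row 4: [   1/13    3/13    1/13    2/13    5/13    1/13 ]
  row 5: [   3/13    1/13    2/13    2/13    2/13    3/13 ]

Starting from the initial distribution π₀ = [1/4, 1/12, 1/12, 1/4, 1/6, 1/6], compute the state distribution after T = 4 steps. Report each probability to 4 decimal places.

t=0: π = [0.2500, 0.0833, 0.0833, 0.2500, 0.1667, 0.1667]
t=1: π = [0.1731, 0.1282, 0.1090, 0.2115, 0.2244, 0.1538]
t=2: π = [0.1603, 0.1317, 0.1169, 0.2041, 0.2372, 0.1499]
t=3: π = [0.1572, 0.1336, 0.1177, 0.2021, 0.2400, 0.1494]
t=4: π = [0.1567, 0.1338, 0.1180, 0.2017, 0.2407, 0.1491]

π = [0.1567, 0.1338, 0.1180, 0.2017, 0.2407, 0.1491]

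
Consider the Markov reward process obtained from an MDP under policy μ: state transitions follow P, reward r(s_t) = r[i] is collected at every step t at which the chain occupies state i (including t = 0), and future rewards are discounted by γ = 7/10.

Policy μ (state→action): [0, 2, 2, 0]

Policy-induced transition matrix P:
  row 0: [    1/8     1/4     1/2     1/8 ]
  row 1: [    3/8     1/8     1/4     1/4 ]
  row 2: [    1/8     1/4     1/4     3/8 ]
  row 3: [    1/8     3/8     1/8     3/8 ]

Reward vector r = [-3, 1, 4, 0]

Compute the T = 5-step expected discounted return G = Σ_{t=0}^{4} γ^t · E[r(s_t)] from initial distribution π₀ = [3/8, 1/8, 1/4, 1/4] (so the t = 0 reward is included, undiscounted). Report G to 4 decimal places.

G = 1.5018

t=0: π = [0.3750, 0.1250, 0.2500, 0.2500], E[r] = 0.0000, γ^t·E[r] = 0.000000, running G = 0.000000
t=1: π = [0.1563, 0.2656, 0.3125, 0.2656], E[r] = 1.0469, γ^t·E[r] = 0.732813, running G = 0.732813
t=2: π = [0.1914, 0.2500, 0.2559, 0.3027], E[r] = 0.6992, γ^t·E[r] = 0.342617, running G = 1.075430
t=3: π = [0.1875, 0.2566, 0.2600, 0.2959], E[r] = 0.7341, γ^t·E[r] = 0.251807, running G = 1.327237
t=4: π = [0.1891, 0.2549, 0.2599, 0.2961], E[r] = 0.7270, γ^t·E[r] = 0.174558, running G = 1.501794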